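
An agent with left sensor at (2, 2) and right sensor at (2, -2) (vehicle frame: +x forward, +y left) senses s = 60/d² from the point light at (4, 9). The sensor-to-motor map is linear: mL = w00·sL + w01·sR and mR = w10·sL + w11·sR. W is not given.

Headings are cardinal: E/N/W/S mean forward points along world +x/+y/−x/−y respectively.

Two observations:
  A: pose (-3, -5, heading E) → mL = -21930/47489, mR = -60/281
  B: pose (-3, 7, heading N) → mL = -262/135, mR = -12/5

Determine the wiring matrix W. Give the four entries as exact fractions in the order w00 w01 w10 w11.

obs A: pose=(-3,-5,E) → sL=60/169, sR=60/281, mL=-21930/47489, mR=-60/281
obs B: pose=(-3,7,N) → sL=20/27, sR=12/5, mL=-262/135, mR=-12/5
sensor matrix S = [[60/169, 60/281], [20/27, 12/5]]; det S = 296576/427401
solve [mL_A; mL_B] = S·[w00; w01] and [mR_A; mR_B] = S·[w10; w11]:
  w00 = -1, w01 = -1/2, w10 = 0, w11 = -1

-1 -1/2 0 -1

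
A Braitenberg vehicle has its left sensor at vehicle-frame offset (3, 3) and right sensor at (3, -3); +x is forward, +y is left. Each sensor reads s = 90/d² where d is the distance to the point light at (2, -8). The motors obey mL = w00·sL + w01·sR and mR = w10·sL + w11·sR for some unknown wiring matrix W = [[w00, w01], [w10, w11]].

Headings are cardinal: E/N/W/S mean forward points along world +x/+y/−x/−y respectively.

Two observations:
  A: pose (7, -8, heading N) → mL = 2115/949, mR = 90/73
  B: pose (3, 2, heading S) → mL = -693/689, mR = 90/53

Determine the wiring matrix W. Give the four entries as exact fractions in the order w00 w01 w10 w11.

obs A: pose=(7,-8,N) → sL=90/13, sR=90/73, mL=2115/949, mR=90/73
obs B: pose=(3,2,S) → sL=18/13, sR=90/53, mL=-693/689, mR=90/53
sensor matrix S = [[90/13, 90/73], [18/13, 90/53]]; det S = 38880/3869
solve [mL_A; mL_B] = S·[w00; w01] and [mR_A; mR_B] = S·[w10; w11]:
  w00 = 1/2, w01 = -1, w10 = 0, w11 = 1

1/2 -1 0 1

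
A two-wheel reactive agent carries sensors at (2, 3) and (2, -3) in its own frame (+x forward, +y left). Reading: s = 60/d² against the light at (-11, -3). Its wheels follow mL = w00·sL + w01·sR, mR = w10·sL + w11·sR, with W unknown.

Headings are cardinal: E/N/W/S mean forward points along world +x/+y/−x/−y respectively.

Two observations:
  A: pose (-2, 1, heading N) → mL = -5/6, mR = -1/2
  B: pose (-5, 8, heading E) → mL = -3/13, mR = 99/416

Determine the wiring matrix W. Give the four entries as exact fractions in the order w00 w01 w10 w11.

obs A: pose=(-2,1,N) → sL=5/6, sR=1/3, mL=-5/6, mR=-1/2
obs B: pose=(-5,8,E) → sL=3/13, sR=15/32, mL=-3/13, mR=99/416
sensor matrix S = [[5/6, 1/3], [3/13, 15/32]]; det S = 261/832
solve [mL_A; mL_B] = S·[w00; w01] and [mR_A; mR_B] = S·[w10; w11]:
  w00 = -1, w01 = 0, w10 = -1, w11 = 1

-1 0 -1 1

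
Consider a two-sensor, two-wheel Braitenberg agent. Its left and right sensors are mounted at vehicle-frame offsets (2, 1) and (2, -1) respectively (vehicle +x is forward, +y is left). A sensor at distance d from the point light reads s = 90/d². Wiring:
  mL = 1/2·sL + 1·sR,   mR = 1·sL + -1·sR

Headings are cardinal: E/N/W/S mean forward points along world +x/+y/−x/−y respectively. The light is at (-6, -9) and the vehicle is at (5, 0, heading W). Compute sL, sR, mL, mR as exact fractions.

18/29 90/181 4239/5249 648/5249

left sensor world pos  = (3, -1); dL² = 145
right sensor world pos = (3, 1); dR² = 181
sL = 90/145 = 18/29
sR = 90/181 = 90/181
mL = 1/2·sL + 1·sR = 4239/5249
mR = 1·sL + -1·sR = 648/5249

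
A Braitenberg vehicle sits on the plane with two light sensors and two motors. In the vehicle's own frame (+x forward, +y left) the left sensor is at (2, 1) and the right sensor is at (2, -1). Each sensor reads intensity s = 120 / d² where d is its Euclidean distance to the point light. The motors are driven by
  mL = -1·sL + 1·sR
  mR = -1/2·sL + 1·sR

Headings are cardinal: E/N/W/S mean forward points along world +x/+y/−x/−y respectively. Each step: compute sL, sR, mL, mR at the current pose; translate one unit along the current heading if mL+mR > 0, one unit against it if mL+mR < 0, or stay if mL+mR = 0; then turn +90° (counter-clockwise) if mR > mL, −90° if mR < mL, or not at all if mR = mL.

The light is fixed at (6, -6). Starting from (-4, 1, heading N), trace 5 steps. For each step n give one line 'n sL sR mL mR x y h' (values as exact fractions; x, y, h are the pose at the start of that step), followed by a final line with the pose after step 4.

n=0: pose=(-4,1,N); sL=60/101, sR=20/27; mL=400/2727, mR=1210/2727; mL+mR=1610/2727 → advance +1; mR−mL=30/101 → turn +1·90°
n=1: pose=(-4,2,W); sL=120/193, sR=8/15; mL=-256/2895, mR=644/2895; mL+mR=388/2895 → advance +1; mR−mL=60/193 → turn +1·90°
n=2: pose=(-5,2,S); sL=15/17, sR=2/3; mL=-11/51, mR=23/102; mL+mR=1/102 → advance +1; mR−mL=15/34 → turn +1·90°
n=3: pose=(-5,1,E); sL=24/29, sR=40/39; mL=224/1131, mR=692/1131; mL+mR=916/1131 → advance +1; mR−mL=12/29 → turn +1·90°
n=4: pose=(-4,1,N); sL=60/101, sR=20/27; mL=400/2727, mR=1210/2727; mL+mR=1610/2727 → advance +1; mR−mL=30/101 → turn +1·90°

0 60/101 20/27 400/2727 1210/2727 -4 1 N
1 120/193 8/15 -256/2895 644/2895 -4 2 W
2 15/17 2/3 -11/51 23/102 -5 2 S
3 24/29 40/39 224/1131 692/1131 -5 1 E
4 60/101 20/27 400/2727 1210/2727 -4 1 N
final -4 2 W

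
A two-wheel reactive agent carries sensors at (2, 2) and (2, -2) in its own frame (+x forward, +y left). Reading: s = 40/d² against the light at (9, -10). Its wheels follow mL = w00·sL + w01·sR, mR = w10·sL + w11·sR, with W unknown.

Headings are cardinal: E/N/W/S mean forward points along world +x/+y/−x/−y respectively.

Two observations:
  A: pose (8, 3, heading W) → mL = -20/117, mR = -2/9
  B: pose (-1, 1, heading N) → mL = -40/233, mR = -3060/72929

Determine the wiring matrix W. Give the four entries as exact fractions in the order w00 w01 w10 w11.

0 -1 -1 1/2

obs A: pose=(8,3,W) → sL=4/13, sR=20/117, mL=-20/117, mR=-2/9
obs B: pose=(-1,1,N) → sL=40/313, sR=40/233, mL=-40/233, mR=-3060/72929
sensor matrix S = [[4/13, 20/117], [40/313, 40/233]]; det S = 264320/8532693
solve [mL_A; mL_B] = S·[w00; w01] and [mR_A; mR_B] = S·[w10; w11]:
  w00 = 0, w01 = -1, w10 = -1, w11 = 1/2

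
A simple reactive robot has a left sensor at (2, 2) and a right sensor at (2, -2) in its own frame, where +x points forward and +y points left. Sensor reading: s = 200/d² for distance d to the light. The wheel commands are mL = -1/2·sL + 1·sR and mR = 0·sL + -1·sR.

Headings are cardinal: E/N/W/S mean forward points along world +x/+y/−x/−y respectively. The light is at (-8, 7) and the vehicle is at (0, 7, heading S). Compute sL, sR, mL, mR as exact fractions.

25/13 5 105/26 -5

left sensor world pos  = (2, 5); dL² = 104
right sensor world pos = (-2, 5); dR² = 40
sL = 200/104 = 25/13
sR = 200/40 = 5
mL = -1/2·sL + 1·sR = 105/26
mR = 0·sL + -1·sR = -5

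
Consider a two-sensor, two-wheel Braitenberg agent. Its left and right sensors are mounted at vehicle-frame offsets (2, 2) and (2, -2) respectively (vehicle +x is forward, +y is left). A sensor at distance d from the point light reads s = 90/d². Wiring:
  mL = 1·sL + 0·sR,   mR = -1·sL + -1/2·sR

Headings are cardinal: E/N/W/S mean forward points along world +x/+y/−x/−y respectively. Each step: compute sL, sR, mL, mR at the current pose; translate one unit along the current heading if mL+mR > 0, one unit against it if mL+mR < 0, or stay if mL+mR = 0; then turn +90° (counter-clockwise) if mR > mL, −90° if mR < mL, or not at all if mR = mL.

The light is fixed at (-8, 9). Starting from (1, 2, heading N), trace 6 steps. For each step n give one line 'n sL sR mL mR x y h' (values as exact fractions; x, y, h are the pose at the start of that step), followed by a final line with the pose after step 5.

n=0: pose=(1,2,N); sL=45/37, sR=45/73; mL=45/37, mR=-8235/5402; mL+mR=-45/146 → advance -1; mR−mL=-14805/5402 → turn -1·90°
n=1: pose=(1,1,E); sL=90/157, sR=90/221; mL=90/157, mR=-26955/34697; mL+mR=-45/221 → advance -1; mR−mL=-46845/34697 → turn -1·90°
n=2: pose=(0,1,S); sL=9/20, sR=45/68; mL=9/20, mR=-531/680; mL+mR=-45/136 → advance -1; mR−mL=-837/680 → turn -1·90°
n=3: pose=(0,2,W); sL=10/13, sR=90/61; mL=10/13, mR=-1195/793; mL+mR=-45/61 → advance -1; mR−mL=-1805/793 → turn -1·90°
n=4: pose=(1,2,N); sL=45/37, sR=45/73; mL=45/37, mR=-8235/5402; mL+mR=-45/146 → advance -1; mR−mL=-14805/5402 → turn -1·90°
n=5: pose=(1,1,E); sL=90/157, sR=90/221; mL=90/157, mR=-26955/34697; mL+mR=-45/221 → advance -1; mR−mL=-46845/34697 → turn -1·90°

0 45/37 45/73 45/37 -8235/5402 1 2 N
1 90/157 90/221 90/157 -26955/34697 1 1 E
2 9/20 45/68 9/20 -531/680 0 1 S
3 10/13 90/61 10/13 -1195/793 0 2 W
4 45/37 45/73 45/37 -8235/5402 1 2 N
5 90/157 90/221 90/157 -26955/34697 1 1 E
final 0 1 S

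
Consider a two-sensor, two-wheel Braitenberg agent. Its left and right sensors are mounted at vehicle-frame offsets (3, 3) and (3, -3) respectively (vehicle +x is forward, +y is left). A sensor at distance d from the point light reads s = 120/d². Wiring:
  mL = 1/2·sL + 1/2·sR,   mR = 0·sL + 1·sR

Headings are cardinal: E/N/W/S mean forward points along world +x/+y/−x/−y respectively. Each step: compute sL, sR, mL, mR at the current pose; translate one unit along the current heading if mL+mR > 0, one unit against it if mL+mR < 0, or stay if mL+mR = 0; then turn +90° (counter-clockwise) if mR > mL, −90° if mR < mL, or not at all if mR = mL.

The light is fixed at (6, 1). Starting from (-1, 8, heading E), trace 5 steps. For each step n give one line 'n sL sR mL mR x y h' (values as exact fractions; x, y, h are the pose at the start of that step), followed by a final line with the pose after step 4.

0 30/29 15/4 555/232 15/4 -1 8 E
1 120/181 120/109 17400/19729 120/109 0 8 N
2 60/53 60/101 4620/5353 60/101 0 9 W
3 120/221 120/137 21480/30277 120/137 -1 9 N
4 15/17 30/61 1425/2074 30/61 -1 10 W
final -2 10 N

n=0: pose=(-1,8,E); sL=30/29, sR=15/4; mL=555/232, mR=15/4; mL+mR=1425/232 → advance +1; mR−mL=315/232 → turn +1·90°
n=1: pose=(0,8,N); sL=120/181, sR=120/109; mL=17400/19729, mR=120/109; mL+mR=39120/19729 → advance +1; mR−mL=4320/19729 → turn +1·90°
n=2: pose=(0,9,W); sL=60/53, sR=60/101; mL=4620/5353, mR=60/101; mL+mR=7800/5353 → advance +1; mR−mL=-1440/5353 → turn -1·90°
n=3: pose=(-1,9,N); sL=120/221, sR=120/137; mL=21480/30277, mR=120/137; mL+mR=48000/30277 → advance +1; mR−mL=5040/30277 → turn +1·90°
n=4: pose=(-1,10,W); sL=15/17, sR=30/61; mL=1425/2074, mR=30/61; mL+mR=2445/2074 → advance +1; mR−mL=-405/2074 → turn -1·90°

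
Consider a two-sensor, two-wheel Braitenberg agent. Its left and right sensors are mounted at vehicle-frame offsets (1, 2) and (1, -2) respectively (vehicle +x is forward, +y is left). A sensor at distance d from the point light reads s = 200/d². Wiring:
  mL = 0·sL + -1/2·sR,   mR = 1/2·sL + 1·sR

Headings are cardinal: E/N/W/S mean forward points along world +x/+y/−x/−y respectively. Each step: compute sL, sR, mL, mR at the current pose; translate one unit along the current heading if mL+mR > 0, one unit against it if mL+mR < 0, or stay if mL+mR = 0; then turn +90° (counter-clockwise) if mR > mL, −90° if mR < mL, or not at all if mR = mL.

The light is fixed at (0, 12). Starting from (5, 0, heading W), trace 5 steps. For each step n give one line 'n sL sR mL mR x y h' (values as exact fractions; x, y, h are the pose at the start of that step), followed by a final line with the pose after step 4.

n=0: pose=(5,0,W); sL=50/53, sR=50/29; mL=-25/29, mR=3375/1537; mL+mR=2050/1537 → advance +1; mR−mL=4700/1537 → turn +1·90°
n=1: pose=(4,0,S); sL=40/41, sR=200/173; mL=-100/173, mR=11660/7093; mL+mR=7560/7093 → advance +1; mR−mL=15760/7093 → turn +1·90°
n=2: pose=(4,-1,E); sL=100/73, sR=4/5; mL=-2/5, mR=542/365; mL+mR=396/365 → advance +1; mR−mL=688/365 → turn +1·90°
n=3: pose=(5,-1,N); sL=200/153, sR=200/193; mL=-100/193, mR=49900/29529; mL+mR=34600/29529 → advance +1; mR−mL=65200/29529 → turn +1·90°
n=4: pose=(5,0,W); sL=50/53, sR=50/29; mL=-25/29, mR=3375/1537; mL+mR=2050/1537 → advance +1; mR−mL=4700/1537 → turn +1·90°

0 50/53 50/29 -25/29 3375/1537 5 0 W
1 40/41 200/173 -100/173 11660/7093 4 0 S
2 100/73 4/5 -2/5 542/365 4 -1 E
3 200/153 200/193 -100/193 49900/29529 5 -1 N
4 50/53 50/29 -25/29 3375/1537 5 0 W
final 4 0 S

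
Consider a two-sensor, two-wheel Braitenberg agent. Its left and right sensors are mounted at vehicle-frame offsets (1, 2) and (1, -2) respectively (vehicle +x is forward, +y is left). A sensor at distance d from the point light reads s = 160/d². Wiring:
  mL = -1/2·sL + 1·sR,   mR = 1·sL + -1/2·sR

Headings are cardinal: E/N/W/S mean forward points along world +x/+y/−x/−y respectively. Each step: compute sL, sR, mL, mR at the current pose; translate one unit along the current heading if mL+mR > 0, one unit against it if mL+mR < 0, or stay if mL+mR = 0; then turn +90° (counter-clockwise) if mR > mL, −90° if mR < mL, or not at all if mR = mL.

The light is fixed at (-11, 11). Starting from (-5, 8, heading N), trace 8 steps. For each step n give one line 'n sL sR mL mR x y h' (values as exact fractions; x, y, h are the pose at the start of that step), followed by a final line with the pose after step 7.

n=0: pose=(-5,8,N); sL=8, sR=40/17; mL=-28/17, mR=116/17; mL+mR=88/17 → advance +1; mR−mL=144/17 → turn +1·90°
n=1: pose=(-5,9,W); sL=160/41, sR=32/5; mL=912/205, mR=144/205; mL+mR=1056/205 → advance +1; mR−mL=-768/205 → turn -1·90°
n=2: pose=(-6,9,N); sL=16, sR=16/5; mL=-24/5, mR=72/5; mL+mR=48/5 → advance +1; mR−mL=96/5 → turn +1·90°
n=3: pose=(-6,10,W); sL=32/5, sR=160/17; mL=528/85, mR=144/85; mL+mR=672/85 → advance +1; mR−mL=-384/85 → turn -1·90°
n=4: pose=(-7,10,N); sL=40, sR=40/9; mL=-140/9, mR=340/9; mL+mR=200/9 → advance +1; mR−mL=160/3 → turn +1·90°
n=5: pose=(-7,11,W); sL=160/13, sR=160/13; mL=80/13, mR=80/13; mL+mR=160/13 → advance +1; mR−mL=0 → turn +0·90°
n=6: pose=(-8,11,W); sL=20, sR=20; mL=10, mR=10; mL+mR=20 → advance +1; mR−mL=0 → turn +0·90°
n=7: pose=(-9,11,W); sL=32, sR=32; mL=16, mR=16; mL+mR=32 → advance +1; mR−mL=0 → turn +0·90°

0 8 40/17 -28/17 116/17 -5 8 N
1 160/41 32/5 912/205 144/205 -5 9 W
2 16 16/5 -24/5 72/5 -6 9 N
3 32/5 160/17 528/85 144/85 -6 10 W
4 40 40/9 -140/9 340/9 -7 10 N
5 160/13 160/13 80/13 80/13 -7 11 W
6 20 20 10 10 -8 11 W
7 32 32 16 16 -9 11 W
final -10 11 W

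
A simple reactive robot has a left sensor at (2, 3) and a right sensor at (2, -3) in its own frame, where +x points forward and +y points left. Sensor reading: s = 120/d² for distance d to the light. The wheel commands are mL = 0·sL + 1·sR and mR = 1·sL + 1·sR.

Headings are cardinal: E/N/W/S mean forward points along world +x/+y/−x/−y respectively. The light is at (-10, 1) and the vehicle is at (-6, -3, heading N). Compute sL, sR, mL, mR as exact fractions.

left sensor world pos  = (-9, -1); dL² = 5
right sensor world pos = (-3, -1); dR² = 53
sL = 120/5 = 24
sR = 120/53 = 120/53
mL = 0·sL + 1·sR = 120/53
mR = 1·sL + 1·sR = 1392/53

24 120/53 120/53 1392/53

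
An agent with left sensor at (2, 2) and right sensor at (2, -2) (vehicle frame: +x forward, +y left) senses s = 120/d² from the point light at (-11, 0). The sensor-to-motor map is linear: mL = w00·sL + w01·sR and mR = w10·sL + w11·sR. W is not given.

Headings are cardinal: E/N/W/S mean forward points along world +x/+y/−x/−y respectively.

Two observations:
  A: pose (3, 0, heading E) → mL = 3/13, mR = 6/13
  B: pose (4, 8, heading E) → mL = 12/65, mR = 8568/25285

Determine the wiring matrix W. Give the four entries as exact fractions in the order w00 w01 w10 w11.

0 1/2 1/2 1/2

obs A: pose=(3,0,E) → sL=6/13, sR=6/13, mL=3/13, mR=6/13
obs B: pose=(4,8,E) → sL=120/389, sR=24/65, mL=12/65, mR=8568/25285
sensor matrix S = [[6/13, 6/13], [120/389, 24/65]]; det S = 9216/328705
solve [mL_A; mL_B] = S·[w00; w01] and [mR_A; mR_B] = S·[w10; w11]:
  w00 = 0, w01 = 1/2, w10 = 1/2, w11 = 1/2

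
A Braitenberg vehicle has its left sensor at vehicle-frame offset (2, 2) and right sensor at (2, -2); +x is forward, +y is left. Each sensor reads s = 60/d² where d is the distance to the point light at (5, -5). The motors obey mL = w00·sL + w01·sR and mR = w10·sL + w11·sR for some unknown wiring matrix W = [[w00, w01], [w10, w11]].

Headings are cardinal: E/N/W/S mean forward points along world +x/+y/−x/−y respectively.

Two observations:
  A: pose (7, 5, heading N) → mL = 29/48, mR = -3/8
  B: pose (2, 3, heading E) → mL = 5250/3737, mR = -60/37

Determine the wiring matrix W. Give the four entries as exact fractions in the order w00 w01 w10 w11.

obs A: pose=(7,5,N) → sL=5/12, sR=3/8, mL=29/48, mR=-3/8
obs B: pose=(2,3,E) → sL=60/101, sR=60/37, mL=5250/3737, mR=-60/37
sensor matrix S = [[5/12, 3/8], [60/101, 60/37]]; det S = 3385/7474
solve [mL_A; mL_B] = S·[w00; w01] and [mR_A; mR_B] = S·[w10; w11]:
  w00 = 1, w01 = 1/2, w10 = 0, w11 = -1

1 1/2 0 -1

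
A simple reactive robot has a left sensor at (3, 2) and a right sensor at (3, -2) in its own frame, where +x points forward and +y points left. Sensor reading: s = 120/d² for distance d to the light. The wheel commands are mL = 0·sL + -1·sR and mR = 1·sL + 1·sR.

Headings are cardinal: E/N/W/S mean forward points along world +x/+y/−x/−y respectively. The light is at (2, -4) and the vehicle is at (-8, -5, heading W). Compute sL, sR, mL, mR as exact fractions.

left sensor world pos  = (-11, -7); dL² = 178
right sensor world pos = (-11, -3); dR² = 170
sL = 120/178 = 60/89
sR = 120/170 = 12/17
mL = 0·sL + -1·sR = -12/17
mR = 1·sL + 1·sR = 2088/1513

60/89 12/17 -12/17 2088/1513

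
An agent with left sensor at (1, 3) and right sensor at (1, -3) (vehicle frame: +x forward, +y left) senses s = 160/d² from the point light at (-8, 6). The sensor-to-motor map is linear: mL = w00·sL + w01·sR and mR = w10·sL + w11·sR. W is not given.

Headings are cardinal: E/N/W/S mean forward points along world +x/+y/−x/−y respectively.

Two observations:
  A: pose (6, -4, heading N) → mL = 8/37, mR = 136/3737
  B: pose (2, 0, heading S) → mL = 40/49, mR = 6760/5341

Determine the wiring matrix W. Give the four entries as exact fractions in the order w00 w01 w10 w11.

obs A: pose=(6,-4,N) → sL=80/101, sR=16/37, mL=8/37, mR=136/3737
obs B: pose=(2,0,S) → sL=80/109, sR=80/49, mL=40/49, mR=6760/5341
sensor matrix S = [[80/101, 16/37], [80/109, 80/49]]; det S = 19476480/19959317
solve [mL_A; mL_B] = S·[w00; w01] and [mR_A; mR_B] = S·[w10; w11]:
  w00 = 0, w01 = 1/2, w10 = -1/2, w11 = 1

0 1/2 -1/2 1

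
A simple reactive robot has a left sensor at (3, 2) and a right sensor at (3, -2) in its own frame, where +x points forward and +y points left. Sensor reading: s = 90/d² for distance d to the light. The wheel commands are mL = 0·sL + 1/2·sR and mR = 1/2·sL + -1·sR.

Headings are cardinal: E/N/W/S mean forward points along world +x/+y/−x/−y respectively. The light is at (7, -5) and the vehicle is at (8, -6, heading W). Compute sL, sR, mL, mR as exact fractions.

left sensor world pos  = (5, -8); dL² = 13
right sensor world pos = (5, -4); dR² = 5
sL = 90/13 = 90/13
sR = 90/5 = 18
mL = 0·sL + 1/2·sR = 9
mR = 1/2·sL + -1·sR = -189/13

90/13 18 9 -189/13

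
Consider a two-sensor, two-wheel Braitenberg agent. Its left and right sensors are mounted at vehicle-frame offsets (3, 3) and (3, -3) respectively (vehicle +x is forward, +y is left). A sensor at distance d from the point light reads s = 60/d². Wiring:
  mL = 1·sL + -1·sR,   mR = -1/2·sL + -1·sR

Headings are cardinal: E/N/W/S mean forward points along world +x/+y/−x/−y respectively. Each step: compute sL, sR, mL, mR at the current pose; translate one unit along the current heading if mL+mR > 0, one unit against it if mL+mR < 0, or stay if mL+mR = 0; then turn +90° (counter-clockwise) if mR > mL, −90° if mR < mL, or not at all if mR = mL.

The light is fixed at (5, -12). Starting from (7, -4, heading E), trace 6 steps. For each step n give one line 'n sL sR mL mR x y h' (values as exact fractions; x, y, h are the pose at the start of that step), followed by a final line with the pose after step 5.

n=0: pose=(7,-4,E); sL=30/73, sR=6/5; mL=-288/365, mR=-513/365; mL+mR=-801/365 → advance -1; mR−mL=-45/73 → turn -1·90°
n=1: pose=(6,-4,S); sL=60/41, sR=60/29; mL=-720/1189, mR=-3330/1189; mL+mR=-4050/1189 → advance -1; mR−mL=-90/41 → turn -1·90°
n=2: pose=(6,-3,W); sL=3/2, sR=15/37; mL=81/74, mR=-171/148; mL+mR=-9/148 → advance -1; mR−mL=-9/4 → turn -1·90°
n=3: pose=(7,-3,N); sL=12/29, sR=60/169; mL=288/4901, mR=-2754/4901; mL+mR=-2466/4901 → advance -1; mR−mL=-18/29 → turn -1·90°
n=4: pose=(7,-4,E); sL=30/73, sR=6/5; mL=-288/365, mR=-513/365; mL+mR=-801/365 → advance -1; mR−mL=-45/73 → turn -1·90°
n=5: pose=(6,-4,S); sL=60/41, sR=60/29; mL=-720/1189, mR=-3330/1189; mL+mR=-4050/1189 → advance -1; mR−mL=-90/41 → turn -1·90°

0 30/73 6/5 -288/365 -513/365 7 -4 E
1 60/41 60/29 -720/1189 -3330/1189 6 -4 S
2 3/2 15/37 81/74 -171/148 6 -3 W
3 12/29 60/169 288/4901 -2754/4901 7 -3 N
4 30/73 6/5 -288/365 -513/365 7 -4 E
5 60/41 60/29 -720/1189 -3330/1189 6 -4 S
final 6 -3 W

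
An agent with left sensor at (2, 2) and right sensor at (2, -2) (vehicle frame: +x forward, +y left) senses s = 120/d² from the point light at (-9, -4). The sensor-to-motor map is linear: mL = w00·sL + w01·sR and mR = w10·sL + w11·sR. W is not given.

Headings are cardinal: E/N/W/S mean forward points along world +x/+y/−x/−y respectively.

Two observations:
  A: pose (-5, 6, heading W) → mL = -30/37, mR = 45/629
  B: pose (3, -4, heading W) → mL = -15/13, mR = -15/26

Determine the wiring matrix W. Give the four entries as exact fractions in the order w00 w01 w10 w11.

obs A: pose=(-5,6,W) → sL=30/17, sR=30/37, mL=-30/37, mR=45/629
obs B: pose=(3,-4,W) → sL=15/13, sR=15/13, mL=-15/13, mR=-15/26
sensor matrix S = [[30/17, 30/37], [15/13, 15/13]]; det S = 9000/8177
solve [mL_A; mL_B] = S·[w00; w01] and [mR_A; mR_B] = S·[w10; w11]:
  w00 = 0, w01 = -1, w10 = 1/2, w11 = -1

0 -1 1/2 -1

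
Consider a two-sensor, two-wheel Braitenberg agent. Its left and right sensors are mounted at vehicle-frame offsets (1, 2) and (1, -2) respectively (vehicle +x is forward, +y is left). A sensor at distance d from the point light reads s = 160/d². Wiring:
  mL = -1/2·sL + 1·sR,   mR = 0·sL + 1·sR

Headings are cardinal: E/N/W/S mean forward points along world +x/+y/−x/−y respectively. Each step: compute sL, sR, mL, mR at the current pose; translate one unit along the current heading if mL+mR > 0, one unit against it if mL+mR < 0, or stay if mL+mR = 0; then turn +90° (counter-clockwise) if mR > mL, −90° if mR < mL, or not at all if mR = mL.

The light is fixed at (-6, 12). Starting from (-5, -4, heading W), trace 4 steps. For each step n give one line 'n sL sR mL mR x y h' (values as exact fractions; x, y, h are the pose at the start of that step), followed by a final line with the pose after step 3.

n=0: pose=(-5,-4,W); sL=40/81, sR=40/49; mL=2260/3969, mR=40/49; mL+mR=5500/3969 → advance +1; mR−mL=20/81 → turn +1·90°
n=1: pose=(-6,-4,S); sL=160/293, sR=160/293; mL=80/293, mR=160/293; mL+mR=240/293 → advance +1; mR−mL=80/293 → turn +1·90°
n=2: pose=(-6,-5,E); sL=80/113, sR=80/181; mL=1800/20453, mR=80/181; mL+mR=10840/20453 → advance +1; mR−mL=40/113 → turn +1·90°
n=3: pose=(-5,-5,N); sL=160/257, sR=32/53; mL=3984/13621, mR=32/53; mL+mR=12208/13621 → advance +1; mR−mL=80/257 → turn +1·90°

0 40/81 40/49 2260/3969 40/49 -5 -4 W
1 160/293 160/293 80/293 160/293 -6 -4 S
2 80/113 80/181 1800/20453 80/181 -6 -5 E
3 160/257 32/53 3984/13621 32/53 -5 -5 N
final -5 -4 W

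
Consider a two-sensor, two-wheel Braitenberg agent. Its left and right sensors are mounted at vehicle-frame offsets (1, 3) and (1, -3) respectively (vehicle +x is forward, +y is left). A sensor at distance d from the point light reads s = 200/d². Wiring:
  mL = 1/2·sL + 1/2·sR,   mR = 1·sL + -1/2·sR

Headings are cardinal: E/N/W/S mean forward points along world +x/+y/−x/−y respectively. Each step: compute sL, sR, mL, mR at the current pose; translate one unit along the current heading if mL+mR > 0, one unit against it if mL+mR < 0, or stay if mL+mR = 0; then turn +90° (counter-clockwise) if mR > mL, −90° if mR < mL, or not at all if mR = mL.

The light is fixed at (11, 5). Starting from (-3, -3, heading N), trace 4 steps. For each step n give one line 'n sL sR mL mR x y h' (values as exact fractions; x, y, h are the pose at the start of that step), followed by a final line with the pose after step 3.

0 100/169 20/17 2540/2873 10/2873 -3 -3 N
1 40/37 200/269 9080/9953 7060/9953 -3 -2 E
2 50/41 5/8 605/656 595/656 -2 -2 S
3 200/317 200/221 53800/70057 12500/70057 -2 -3 W
final -3 -3 N

n=0: pose=(-3,-3,N); sL=100/169, sR=20/17; mL=2540/2873, mR=10/2873; mL+mR=150/169 → advance +1; mR−mL=-2530/2873 → turn -1·90°
n=1: pose=(-3,-2,E); sL=40/37, sR=200/269; mL=9080/9953, mR=7060/9953; mL+mR=60/37 → advance +1; mR−mL=-2020/9953 → turn -1·90°
n=2: pose=(-2,-2,S); sL=50/41, sR=5/8; mL=605/656, mR=595/656; mL+mR=75/41 → advance +1; mR−mL=-5/328 → turn -1·90°
n=3: pose=(-2,-3,W); sL=200/317, sR=200/221; mL=53800/70057, mR=12500/70057; mL+mR=300/317 → advance +1; mR−mL=-41300/70057 → turn -1·90°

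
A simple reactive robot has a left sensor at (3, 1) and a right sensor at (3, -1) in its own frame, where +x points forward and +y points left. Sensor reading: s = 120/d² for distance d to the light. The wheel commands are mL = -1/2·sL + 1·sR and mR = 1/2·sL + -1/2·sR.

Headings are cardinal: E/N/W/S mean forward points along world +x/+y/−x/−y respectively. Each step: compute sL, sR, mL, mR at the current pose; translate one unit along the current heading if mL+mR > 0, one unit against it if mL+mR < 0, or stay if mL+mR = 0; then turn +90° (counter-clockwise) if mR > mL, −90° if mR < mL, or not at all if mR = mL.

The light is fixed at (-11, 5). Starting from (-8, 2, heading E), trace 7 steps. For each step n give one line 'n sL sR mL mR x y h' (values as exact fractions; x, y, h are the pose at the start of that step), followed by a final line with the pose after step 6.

n=0: pose=(-8,2,E); sL=3, sR=30/13; mL=21/26, mR=9/26; mL+mR=15/13 → advance +1; mR−mL=-6/13 → turn -1·90°
n=1: pose=(-7,2,S); sL=120/61, sR=8/3; mL=308/183, mR=-64/183; mL+mR=4/3 → advance +1; mR−mL=-124/61 → turn -1·90°
n=2: pose=(-7,1,W); sL=60/13, sR=12; mL=126/13, mR=-48/13; mL+mR=6 → advance +1; mR−mL=-174/13 → turn -1·90°
n=3: pose=(-8,1,N); sL=24, sR=120/17; mL=-84/17, mR=144/17; mL+mR=60/17 → advance +1; mR−mL=228/17 → turn +1·90°
n=4: pose=(-8,2,W); sL=15/2, sR=30; mL=105/4, mR=-45/4; mL+mR=15 → advance +1; mR−mL=-75/2 → turn -1·90°
n=5: pose=(-9,2,N); sL=120, sR=40/3; mL=-140/3, mR=160/3; mL+mR=20/3 → advance +1; mR−mL=100 → turn +1·90°
n=6: pose=(-9,3,W); sL=12, sR=60; mL=54, mR=-24; mL+mR=30 → advance +1; mR−mL=-78 → turn -1·90°

0 3 30/13 21/26 9/26 -8 2 E
1 120/61 8/3 308/183 -64/183 -7 2 S
2 60/13 12 126/13 -48/13 -7 1 W
3 24 120/17 -84/17 144/17 -8 1 N
4 15/2 30 105/4 -45/4 -8 2 W
5 120 40/3 -140/3 160/3 -9 2 N
6 12 60 54 -24 -9 3 W
final -10 3 N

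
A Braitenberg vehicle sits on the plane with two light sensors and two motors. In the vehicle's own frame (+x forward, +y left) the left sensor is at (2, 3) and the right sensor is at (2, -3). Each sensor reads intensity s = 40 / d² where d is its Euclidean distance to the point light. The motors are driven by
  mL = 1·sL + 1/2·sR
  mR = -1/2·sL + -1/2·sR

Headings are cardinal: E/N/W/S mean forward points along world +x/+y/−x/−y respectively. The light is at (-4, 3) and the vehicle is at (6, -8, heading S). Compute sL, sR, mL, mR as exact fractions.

left sensor world pos  = (9, -10); dL² = 338
right sensor world pos = (3, -10); dR² = 218
sL = 40/338 = 20/169
sR = 40/218 = 20/109
mL = 1·sL + 1/2·sR = 3870/18421
mR = -1/2·sL + -1/2·sR = -2780/18421

20/169 20/109 3870/18421 -2780/18421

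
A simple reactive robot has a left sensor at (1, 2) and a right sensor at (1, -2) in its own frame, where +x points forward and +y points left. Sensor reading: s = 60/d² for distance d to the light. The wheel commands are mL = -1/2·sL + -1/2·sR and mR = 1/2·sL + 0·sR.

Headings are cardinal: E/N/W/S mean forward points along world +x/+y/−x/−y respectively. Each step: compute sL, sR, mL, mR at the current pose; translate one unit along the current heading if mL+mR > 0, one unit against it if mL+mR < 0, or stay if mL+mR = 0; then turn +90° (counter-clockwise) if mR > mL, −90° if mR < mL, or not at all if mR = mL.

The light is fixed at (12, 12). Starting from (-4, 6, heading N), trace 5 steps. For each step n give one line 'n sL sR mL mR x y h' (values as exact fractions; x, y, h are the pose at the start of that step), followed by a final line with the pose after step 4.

0 60/349 60/221 -17100/77129 30/349 -4 6 N
1 6/37 30/157 -1026/5809 3/37 -4 5 W
2 60/233 60/353 -17580/82249 30/233 -3 5 S
3 15/53 3/13 -177/689 15/106 -3 6 E
4 60/349 60/221 -17100/77129 30/349 -4 6 N
final -4 5 W

n=0: pose=(-4,6,N); sL=60/349, sR=60/221; mL=-17100/77129, mR=30/349; mL+mR=-30/221 → advance -1; mR−mL=23730/77129 → turn +1·90°
n=1: pose=(-4,5,W); sL=6/37, sR=30/157; mL=-1026/5809, mR=3/37; mL+mR=-15/157 → advance -1; mR−mL=1497/5809 → turn +1·90°
n=2: pose=(-3,5,S); sL=60/233, sR=60/353; mL=-17580/82249, mR=30/233; mL+mR=-30/353 → advance -1; mR−mL=28170/82249 → turn +1·90°
n=3: pose=(-3,6,E); sL=15/53, sR=3/13; mL=-177/689, mR=15/106; mL+mR=-3/26 → advance -1; mR−mL=549/1378 → turn +1·90°
n=4: pose=(-4,6,N); sL=60/349, sR=60/221; mL=-17100/77129, mR=30/349; mL+mR=-30/221 → advance -1; mR−mL=23730/77129 → turn +1·90°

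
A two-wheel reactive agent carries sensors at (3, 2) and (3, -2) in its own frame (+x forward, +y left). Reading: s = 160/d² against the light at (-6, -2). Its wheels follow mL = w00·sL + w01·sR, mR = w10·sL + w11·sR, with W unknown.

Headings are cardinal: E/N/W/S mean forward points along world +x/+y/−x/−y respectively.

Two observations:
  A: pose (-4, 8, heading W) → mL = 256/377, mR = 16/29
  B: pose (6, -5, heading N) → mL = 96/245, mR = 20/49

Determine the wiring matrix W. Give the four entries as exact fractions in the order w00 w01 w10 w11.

obs A: pose=(-4,8,W) → sL=32/13, sR=32/29, mL=256/377, mR=16/29
obs B: pose=(6,-5,N) → sL=8/5, sR=40/49, mL=96/245, mR=20/49
sensor matrix S = [[32/13, 32/29], [8/5, 40/49]]; det S = 22528/92365
solve [mL_A; mL_B] = S·[w00; w01] and [mR_A; mR_B] = S·[w10; w11]:
  w00 = 1/2, w01 = -1/2, w10 = 0, w11 = 1/2

1/2 -1/2 0 1/2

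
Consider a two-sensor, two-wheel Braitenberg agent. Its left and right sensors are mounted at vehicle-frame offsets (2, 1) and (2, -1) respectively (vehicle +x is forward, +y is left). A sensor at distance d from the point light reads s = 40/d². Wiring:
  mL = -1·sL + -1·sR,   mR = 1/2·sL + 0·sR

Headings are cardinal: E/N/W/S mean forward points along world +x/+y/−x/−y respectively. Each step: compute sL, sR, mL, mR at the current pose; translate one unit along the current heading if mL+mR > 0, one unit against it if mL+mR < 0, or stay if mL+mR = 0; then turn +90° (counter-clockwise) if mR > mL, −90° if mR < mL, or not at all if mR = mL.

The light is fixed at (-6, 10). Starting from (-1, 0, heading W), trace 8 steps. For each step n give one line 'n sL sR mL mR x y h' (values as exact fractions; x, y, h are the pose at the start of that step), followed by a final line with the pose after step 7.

n=0: pose=(-1,0,W); sL=4/13, sR=4/9; mL=-88/117, mR=2/13; mL+mR=-70/117 → advance -1; mR−mL=106/117 → turn +1·90°
n=1: pose=(0,0,S); sL=40/193, sR=40/169; mL=-14480/32617, mR=20/193; mL+mR=-11100/32617 → advance -1; mR−mL=17860/32617 → turn +1·90°
n=2: pose=(0,1,E); sL=5/16, sR=10/41; mL=-365/656, mR=5/32; mL+mR=-525/1312 → advance -1; mR−mL=935/1312 → turn +1·90°
n=3: pose=(-1,1,N); sL=8/13, sR=8/17; mL=-240/221, mR=4/13; mL+mR=-172/221 → advance -1; mR−mL=308/221 → turn +1·90°
n=4: pose=(-1,0,W); sL=4/13, sR=4/9; mL=-88/117, mR=2/13; mL+mR=-70/117 → advance -1; mR−mL=106/117 → turn +1·90°
n=5: pose=(0,0,S); sL=40/193, sR=40/169; mL=-14480/32617, mR=20/193; mL+mR=-11100/32617 → advance -1; mR−mL=17860/32617 → turn +1·90°
n=6: pose=(0,1,E); sL=5/16, sR=10/41; mL=-365/656, mR=5/32; mL+mR=-525/1312 → advance -1; mR−mL=935/1312 → turn +1·90°
n=7: pose=(-1,1,N); sL=8/13, sR=8/17; mL=-240/221, mR=4/13; mL+mR=-172/221 → advance -1; mR−mL=308/221 → turn +1·90°

0 4/13 4/9 -88/117 2/13 -1 0 W
1 40/193 40/169 -14480/32617 20/193 0 0 S
2 5/16 10/41 -365/656 5/32 0 1 E
3 8/13 8/17 -240/221 4/13 -1 1 N
4 4/13 4/9 -88/117 2/13 -1 0 W
5 40/193 40/169 -14480/32617 20/193 0 0 S
6 5/16 10/41 -365/656 5/32 0 1 E
7 8/13 8/17 -240/221 4/13 -1 1 N
final -1 0 W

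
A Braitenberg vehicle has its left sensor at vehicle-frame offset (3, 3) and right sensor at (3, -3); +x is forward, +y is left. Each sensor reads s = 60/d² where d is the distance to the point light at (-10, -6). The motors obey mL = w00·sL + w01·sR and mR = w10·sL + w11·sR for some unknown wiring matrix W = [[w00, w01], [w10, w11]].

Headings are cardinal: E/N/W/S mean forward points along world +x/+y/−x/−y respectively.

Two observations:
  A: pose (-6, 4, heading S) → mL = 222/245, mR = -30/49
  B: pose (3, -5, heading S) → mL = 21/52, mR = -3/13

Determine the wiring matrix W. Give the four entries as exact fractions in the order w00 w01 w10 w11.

1/2 1/2 -1 0

obs A: pose=(-6,4,S) → sL=30/49, sR=6/5, mL=222/245, mR=-30/49
obs B: pose=(3,-5,S) → sL=3/13, sR=15/26, mL=21/52, mR=-3/13
sensor matrix S = [[30/49, 6/5], [3/13, 15/26]]; det S = 243/3185
solve [mL_A; mL_B] = S·[w00; w01] and [mR_A; mR_B] = S·[w10; w11]:
  w00 = 1/2, w01 = 1/2, w10 = -1, w11 = 0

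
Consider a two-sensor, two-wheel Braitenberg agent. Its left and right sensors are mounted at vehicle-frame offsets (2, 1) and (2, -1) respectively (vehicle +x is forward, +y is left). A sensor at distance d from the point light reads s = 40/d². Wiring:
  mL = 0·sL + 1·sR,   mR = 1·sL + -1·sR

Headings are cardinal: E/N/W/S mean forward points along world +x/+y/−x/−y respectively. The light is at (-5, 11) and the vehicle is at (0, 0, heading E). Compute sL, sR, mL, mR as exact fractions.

left sensor world pos  = (2, 1); dL² = 149
right sensor world pos = (2, -1); dR² = 193
sL = 40/149 = 40/149
sR = 40/193 = 40/193
mL = 0·sL + 1·sR = 40/193
mR = 1·sL + -1·sR = 1760/28757

40/149 40/193 40/193 1760/28757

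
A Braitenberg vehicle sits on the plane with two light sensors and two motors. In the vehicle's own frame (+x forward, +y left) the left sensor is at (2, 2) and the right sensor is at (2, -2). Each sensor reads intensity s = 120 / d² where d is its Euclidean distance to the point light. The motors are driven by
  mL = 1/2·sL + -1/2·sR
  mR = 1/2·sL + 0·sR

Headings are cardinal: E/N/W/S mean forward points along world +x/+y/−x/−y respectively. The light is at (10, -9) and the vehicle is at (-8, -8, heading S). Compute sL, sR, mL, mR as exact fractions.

120/257 120/401 8640/103057 60/257

left sensor world pos  = (-6, -10); dL² = 257
right sensor world pos = (-10, -10); dR² = 401
sL = 120/257 = 120/257
sR = 120/401 = 120/401
mL = 1/2·sL + -1/2·sR = 8640/103057
mR = 1/2·sL + 0·sR = 60/257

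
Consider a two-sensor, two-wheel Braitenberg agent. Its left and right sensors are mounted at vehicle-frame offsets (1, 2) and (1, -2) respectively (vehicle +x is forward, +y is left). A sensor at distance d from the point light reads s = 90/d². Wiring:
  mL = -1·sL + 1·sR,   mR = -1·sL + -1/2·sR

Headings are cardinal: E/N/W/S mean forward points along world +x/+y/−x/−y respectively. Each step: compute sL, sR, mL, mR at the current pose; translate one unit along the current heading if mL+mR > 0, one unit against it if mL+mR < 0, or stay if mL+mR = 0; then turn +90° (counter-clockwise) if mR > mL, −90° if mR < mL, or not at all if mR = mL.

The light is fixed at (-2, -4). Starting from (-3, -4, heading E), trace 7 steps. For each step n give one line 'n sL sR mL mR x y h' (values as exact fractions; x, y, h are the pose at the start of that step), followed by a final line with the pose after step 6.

0 45/2 45/2 0 -135/4 -3 -4 E
1 90 90/17 -1440/17 -1575/17 -4 -4 S
2 9 5 -4 -23/2 -4 -3 W
3 90/13 18 144/13 -207/13 -3 -3 N
4 45/2 45/2 0 -135/4 -3 -4 E
5 90 90/17 -1440/17 -1575/17 -4 -4 S
6 9 5 -4 -23/2 -4 -3 W
final -3 -3 N

n=0: pose=(-3,-4,E); sL=45/2, sR=45/2; mL=0, mR=-135/4; mL+mR=-135/4 → advance -1; mR−mL=-135/4 → turn -1·90°
n=1: pose=(-4,-4,S); sL=90, sR=90/17; mL=-1440/17, mR=-1575/17; mL+mR=-3015/17 → advance -1; mR−mL=-135/17 → turn -1·90°
n=2: pose=(-4,-3,W); sL=9, sR=5; mL=-4, mR=-23/2; mL+mR=-31/2 → advance -1; mR−mL=-15/2 → turn -1·90°
n=3: pose=(-3,-3,N); sL=90/13, sR=18; mL=144/13, mR=-207/13; mL+mR=-63/13 → advance -1; mR−mL=-27 → turn -1·90°
n=4: pose=(-3,-4,E); sL=45/2, sR=45/2; mL=0, mR=-135/4; mL+mR=-135/4 → advance -1; mR−mL=-135/4 → turn -1·90°
n=5: pose=(-4,-4,S); sL=90, sR=90/17; mL=-1440/17, mR=-1575/17; mL+mR=-3015/17 → advance -1; mR−mL=-135/17 → turn -1·90°
n=6: pose=(-4,-3,W); sL=9, sR=5; mL=-4, mR=-23/2; mL+mR=-31/2 → advance -1; mR−mL=-15/2 → turn -1·90°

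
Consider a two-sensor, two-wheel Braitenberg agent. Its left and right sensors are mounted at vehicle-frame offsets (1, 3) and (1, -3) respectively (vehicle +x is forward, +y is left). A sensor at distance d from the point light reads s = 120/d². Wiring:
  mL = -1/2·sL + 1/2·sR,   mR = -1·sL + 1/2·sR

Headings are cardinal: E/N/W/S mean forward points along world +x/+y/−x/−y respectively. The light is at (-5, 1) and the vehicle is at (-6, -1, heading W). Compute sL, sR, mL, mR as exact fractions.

left sensor world pos  = (-7, -4); dL² = 29
right sensor world pos = (-7, 2); dR² = 5
sL = 120/29 = 120/29
sR = 120/5 = 24
mL = -1/2·sL + 1/2·sR = 288/29
mR = -1·sL + 1/2·sR = 228/29

120/29 24 288/29 228/29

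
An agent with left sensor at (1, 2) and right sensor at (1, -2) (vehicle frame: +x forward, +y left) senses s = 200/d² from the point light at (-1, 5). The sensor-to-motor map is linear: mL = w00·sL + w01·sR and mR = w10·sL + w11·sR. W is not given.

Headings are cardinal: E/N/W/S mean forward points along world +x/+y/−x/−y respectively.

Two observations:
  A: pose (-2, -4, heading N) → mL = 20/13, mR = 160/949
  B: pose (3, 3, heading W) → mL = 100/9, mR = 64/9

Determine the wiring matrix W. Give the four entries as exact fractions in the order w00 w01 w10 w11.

obs A: pose=(-2,-4,N) → sL=200/73, sR=40/13, mL=20/13, mR=160/949
obs B: pose=(3,3,W) → sL=8, sR=200/9, mL=100/9, mR=64/9
sensor matrix S = [[200/73, 40/13], [8, 200/9]]; det S = 309760/8541
solve [mL_A; mL_B] = S·[w00; w01] and [mR_A; mR_B] = S·[w10; w11]:
  w00 = 0, w01 = 1/2, w10 = -1/2, w11 = 1/2

0 1/2 -1/2 1/2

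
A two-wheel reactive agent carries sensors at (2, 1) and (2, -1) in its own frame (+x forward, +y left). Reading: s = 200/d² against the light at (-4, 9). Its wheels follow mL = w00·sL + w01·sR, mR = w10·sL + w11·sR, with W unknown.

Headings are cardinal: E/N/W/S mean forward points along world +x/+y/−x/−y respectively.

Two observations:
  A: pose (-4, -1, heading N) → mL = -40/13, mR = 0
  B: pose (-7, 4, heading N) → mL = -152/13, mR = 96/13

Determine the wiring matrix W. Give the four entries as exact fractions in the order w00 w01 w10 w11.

obs A: pose=(-4,-1,N) → sL=40/13, sR=40/13, mL=-40/13, mR=0
obs B: pose=(-7,4,N) → sL=8, sR=200/13, mL=-152/13, mR=96/13
sensor matrix S = [[40/13, 40/13], [8, 200/13]]; det S = 3840/169
solve [mL_A; mL_B] = S·[w00; w01] and [mR_A; mR_B] = S·[w10; w11]:
  w00 = -1/2, w01 = -1/2, w10 = -1, w11 = 1

-1/2 -1/2 -1 1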